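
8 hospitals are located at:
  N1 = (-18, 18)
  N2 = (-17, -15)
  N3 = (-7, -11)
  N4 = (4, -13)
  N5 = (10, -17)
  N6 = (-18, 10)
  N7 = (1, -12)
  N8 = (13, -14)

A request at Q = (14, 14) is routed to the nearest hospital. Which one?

N8

Compare squared distances (the ordering matches that of the actual distances):
|QN1|² = (14−(-18))² + (14−18)² = 1024 + 16 = 1040
|QN2|² = (14−(-17))² + (14−(-15))² = 961 + 841 = 1802
|QN3|² = (14−(-7))² + (14−(-11))² = 441 + 625 = 1066
|QN4|² = (14−4)² + (14−(-13))² = 100 + 729 = 829
|QN5|² = (14−10)² + (14−(-17))² = 16 + 961 = 977
|QN6|² = (14−(-18))² + (14−10)² = 1024 + 16 = 1040
|QN7|² = (14−1)² + (14−(-12))² = 169 + 676 = 845
|QN8|² = (14−13)² + (14−(-14))² = 1 + 784 = 785
N8 is nearest.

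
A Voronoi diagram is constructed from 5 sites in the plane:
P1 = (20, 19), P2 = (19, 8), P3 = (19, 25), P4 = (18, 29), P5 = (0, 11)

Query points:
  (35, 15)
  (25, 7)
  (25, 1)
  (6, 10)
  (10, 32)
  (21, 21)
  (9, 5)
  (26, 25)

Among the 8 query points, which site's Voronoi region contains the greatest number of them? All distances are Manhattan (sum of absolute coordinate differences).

P2

(35, 15) — d to each: P1:19, P2:23, P3:26, P4:31, P5:39 → nearest is P1
(25, 7) — d to each: P1:17, P2:7, P3:24, P4:29, P5:29 → nearest is P2
(25, 1) — d to each: P1:23, P2:13, P3:30, P4:35, P5:35 → nearest is P2
(6, 10) — d to each: P1:23, P2:15, P3:28, P4:31, P5:7 → nearest is P5
(10, 32) — d to each: P1:23, P2:33, P3:16, P4:11, P5:31 → nearest is P4
(21, 21) — d to each: P1:3, P2:15, P3:6, P4:11, P5:31 → nearest is P1
(9, 5) — d to each: P1:25, P2:13, P3:30, P4:33, P5:15 → nearest is P2
(26, 25) — d to each: P1:12, P2:24, P3:7, P4:12, P5:40 → nearest is P3
Tally — P1:2, P2:3, P3:1, P4:1, P5:1. P2 captures the most (3).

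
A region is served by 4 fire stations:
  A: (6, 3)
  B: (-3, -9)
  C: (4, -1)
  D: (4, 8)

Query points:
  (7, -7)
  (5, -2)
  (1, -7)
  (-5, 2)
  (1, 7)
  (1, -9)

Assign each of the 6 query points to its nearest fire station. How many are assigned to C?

(7, -7) — d² to each: A:101, B:104, C:45, D:234 → nearest is C
(5, -2) — d² to each: A:26, B:113, C:2, D:101 → nearest is C
(1, -7) — d² to each: A:125, B:20, C:45, D:234 → nearest is B
(-5, 2) — d² to each: A:122, B:125, C:90, D:117 → nearest is C
(1, 7) — d² to each: A:41, B:272, C:73, D:10 → nearest is D
(1, -9) — d² to each: A:169, B:16, C:73, D:298 → nearest is B
3 of the 6 points have C as nearest.

3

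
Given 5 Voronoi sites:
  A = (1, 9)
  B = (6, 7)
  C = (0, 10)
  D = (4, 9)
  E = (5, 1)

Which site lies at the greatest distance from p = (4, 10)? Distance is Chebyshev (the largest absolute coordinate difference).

E

d(p,A) = max(3, 1) = 3
d(p,B) = max(2, 3) = 3
d(p,C) = max(4, 0) = 4
d(p,D) = max(0, 1) = 1
d(p,E) = max(1, 9) = 9
The largest is to E.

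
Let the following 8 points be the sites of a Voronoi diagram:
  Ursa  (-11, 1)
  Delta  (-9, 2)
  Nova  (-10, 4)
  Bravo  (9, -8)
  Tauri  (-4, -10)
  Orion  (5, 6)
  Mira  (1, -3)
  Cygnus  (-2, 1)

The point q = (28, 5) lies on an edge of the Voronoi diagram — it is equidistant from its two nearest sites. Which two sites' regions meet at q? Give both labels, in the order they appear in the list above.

Squared distances from q to each site:
d²(q, Ursa) = 1521 + 16 = 1537
d²(q, Delta) = 1369 + 9 = 1378
d²(q, Nova) = 1444 + 1 = 1445
d²(q, Bravo) = 361 + 169 = 530
d²(q, Tauri) = 1024 + 225 = 1249
d²(q, Orion) = 529 + 1 = 530
d²(q, Mira) = 729 + 64 = 793
d²(q, Cygnus) = 900 + 16 = 916
q is equidistant from Bravo and Orion (both at squared distance 530), and every other site is strictly farther — so q lies on the Bravo–Orion Voronoi edge.

Bravo and Orion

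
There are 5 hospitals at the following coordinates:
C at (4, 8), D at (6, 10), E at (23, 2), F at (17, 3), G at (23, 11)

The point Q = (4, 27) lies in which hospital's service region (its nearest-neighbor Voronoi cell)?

Compare squared distances (the ordering matches that of the actual distances):
|QC|² = 0 + 361 = 361
|QD|² = 4 + 289 = 293
|QE|² = 361 + 625 = 986
|QF|² = 169 + 576 = 745
|QG|² = 361 + 256 = 617
The smallest is to D, so Q lies in the Voronoi region of D.

D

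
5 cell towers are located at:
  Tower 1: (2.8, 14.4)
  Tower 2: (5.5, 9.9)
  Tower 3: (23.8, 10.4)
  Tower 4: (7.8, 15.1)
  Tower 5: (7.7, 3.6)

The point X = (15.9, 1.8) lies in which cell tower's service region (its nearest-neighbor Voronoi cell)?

Compare squared distances (the ordering matches that of the actual distances):
d²(X, Tower 1) = (15.9−2.8)² + (1.8−14.4)² = 171.61 + 158.76 = 330.37
d²(X, Tower 2) = (15.9−5.5)² + (1.8−9.9)² = 108.16 + 65.61 = 173.77
d²(X, Tower 3) = (15.9−23.8)² + (1.8−10.4)² = 62.41 + 73.96 = 136.37
d²(X, Tower 4) = (15.9−7.8)² + (1.8−15.1)² = 65.61 + 176.89 = 242.5
d²(X, Tower 5) = (15.9−7.7)² + (1.8−3.6)² = 67.24 + 3.24 = 70.48
The smallest is to Tower 5, so X lies in the Voronoi region of Tower 5.

Tower 5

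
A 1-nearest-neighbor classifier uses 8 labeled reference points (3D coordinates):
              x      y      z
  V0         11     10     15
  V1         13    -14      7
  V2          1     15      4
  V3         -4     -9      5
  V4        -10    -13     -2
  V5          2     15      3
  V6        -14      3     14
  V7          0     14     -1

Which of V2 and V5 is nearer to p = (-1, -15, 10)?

Compare squared distances:
|pV2|² = (-1−1)² + (-15−15)² + (10−4)² = 4 + 900 + 36 = 940
|pV5|² = (-1−2)² + (-15−15)² + (10−3)² = 9 + 900 + 49 = 958
940 < 958, so V2 is closer.

V2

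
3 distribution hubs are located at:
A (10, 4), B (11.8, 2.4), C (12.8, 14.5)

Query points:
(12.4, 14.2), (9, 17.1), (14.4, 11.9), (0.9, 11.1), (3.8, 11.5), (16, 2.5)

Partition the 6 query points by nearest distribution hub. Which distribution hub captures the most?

C

(12.4, 14.2) — d² to each: A:109.8, B:139.6, C:0.25 → nearest is C
(9, 17.1) — d² to each: A:172.61, B:223.93, C:21.2 → nearest is C
(14.4, 11.9) — d² to each: A:81.77, B:97.01, C:9.32 → nearest is C
(0.9, 11.1) — d² to each: A:133.22, B:194.5, C:153.17 → nearest is A
(3.8, 11.5) — d² to each: A:94.69, B:146.81, C:90 → nearest is C
(16, 2.5) — d² to each: A:38.25, B:17.65, C:154.24 → nearest is B
Tally — A:1, B:1, C:4. C captures the most (4).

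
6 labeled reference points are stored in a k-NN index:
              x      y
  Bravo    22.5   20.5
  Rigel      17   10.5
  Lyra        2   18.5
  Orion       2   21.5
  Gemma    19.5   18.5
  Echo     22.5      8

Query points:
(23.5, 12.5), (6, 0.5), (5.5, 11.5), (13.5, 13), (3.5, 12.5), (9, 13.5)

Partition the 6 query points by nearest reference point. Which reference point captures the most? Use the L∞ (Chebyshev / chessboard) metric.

(23.5, 12.5) — d to each: Bravo:8, Rigel:6.5, Lyra:21.5, Orion:21.5, Gemma:6, Echo:4.5 → nearest is Echo
(6, 0.5) — d to each: Bravo:20, Rigel:11, Lyra:18, Orion:21, Gemma:18, Echo:16.5 → nearest is Rigel
(5.5, 11.5) — d to each: Bravo:17, Rigel:11.5, Lyra:7, Orion:10, Gemma:14, Echo:17 → nearest is Lyra
(13.5, 13) — d to each: Bravo:9, Rigel:3.5, Lyra:11.5, Orion:11.5, Gemma:6, Echo:9 → nearest is Rigel
(3.5, 12.5) — d to each: Bravo:19, Rigel:13.5, Lyra:6, Orion:9, Gemma:16, Echo:19 → nearest is Lyra
(9, 13.5) — d to each: Bravo:13.5, Rigel:8, Lyra:7, Orion:8, Gemma:10.5, Echo:13.5 → nearest is Lyra
Tally — Rigel:2, Lyra:3, Echo:1. Lyra captures the most (3).

Lyra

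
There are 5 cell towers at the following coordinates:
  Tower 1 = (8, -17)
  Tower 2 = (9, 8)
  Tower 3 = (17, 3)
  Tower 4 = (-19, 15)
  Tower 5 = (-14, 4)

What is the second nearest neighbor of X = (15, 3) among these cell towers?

Tower 2

Compare squared distances (the ordering matches that of the actual distances):
d²(X, Tower 1) = (15−8)² + (3−(-17))² = 49 + 400 = 449
d²(X, Tower 2) = (15−9)² + (3−8)² = 36 + 25 = 61
d²(X, Tower 3) = (15−17)² + (3−3)² = 4 + 0 = 4
d²(X, Tower 4) = (15−(-19))² + (3−15)² = 1156 + 144 = 1300
d²(X, Tower 5) = (15−(-14))² + (3−4)² = 841 + 1 = 842
Sorted ascending: Tower 3, Tower 2, Tower 1, … — the second-nearest is Tower 2.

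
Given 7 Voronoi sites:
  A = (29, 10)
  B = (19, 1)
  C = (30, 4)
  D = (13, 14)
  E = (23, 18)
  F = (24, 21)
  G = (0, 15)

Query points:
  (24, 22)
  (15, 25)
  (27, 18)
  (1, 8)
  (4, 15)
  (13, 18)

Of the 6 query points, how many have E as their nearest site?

(24, 22) — d² to each: A:169, B:466, C:360, D:185, E:17, F:1, G:625 → nearest is F
(15, 25) — d² to each: A:421, B:592, C:666, D:125, E:113, F:97, G:325 → nearest is F
(27, 18) — d² to each: A:68, B:353, C:205, D:212, E:16, F:18, G:738 → nearest is E
(1, 8) — d² to each: A:788, B:373, C:857, D:180, E:584, F:698, G:50 → nearest is G
(4, 15) — d² to each: A:650, B:421, C:797, D:82, E:370, F:436, G:16 → nearest is G
(13, 18) — d² to each: A:320, B:325, C:485, D:16, E:100, F:130, G:178 → nearest is D
1 of the 6 points has E as nearest.

1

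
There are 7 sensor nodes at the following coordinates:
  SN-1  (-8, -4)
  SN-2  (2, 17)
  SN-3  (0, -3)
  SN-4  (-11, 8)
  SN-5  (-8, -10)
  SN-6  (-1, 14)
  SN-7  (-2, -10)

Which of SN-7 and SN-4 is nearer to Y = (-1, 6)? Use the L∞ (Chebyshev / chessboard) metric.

d(Y, SN-7) = max(1, 16) = 16
d(Y, SN-4) = max(10, 2) = 10
16 > 10, so SN-4 is closer.

SN-4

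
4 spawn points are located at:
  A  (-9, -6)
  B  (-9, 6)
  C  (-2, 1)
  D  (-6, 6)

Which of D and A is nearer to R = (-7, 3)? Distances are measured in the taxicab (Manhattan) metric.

D

d(R,D) = |-7−(-6)| + |3−6| = 1 + 3 = 4
d(R,A) = |-7−(-9)| + |3−(-6)| = 2 + 9 = 11
4 < 11, so D is closer.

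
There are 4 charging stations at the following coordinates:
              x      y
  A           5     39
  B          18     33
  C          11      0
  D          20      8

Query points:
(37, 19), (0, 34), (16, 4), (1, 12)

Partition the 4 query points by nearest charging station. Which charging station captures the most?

(37, 19) — d² to each: A:1424, B:557, C:1037, D:410 → nearest is D
(0, 34) — d² to each: A:50, B:325, C:1277, D:1076 → nearest is A
(16, 4) — d² to each: A:1346, B:845, C:41, D:32 → nearest is D
(1, 12) — d² to each: A:745, B:730, C:244, D:377 → nearest is C
Tally — A:1, C:1, D:2. D captures the most (2).

D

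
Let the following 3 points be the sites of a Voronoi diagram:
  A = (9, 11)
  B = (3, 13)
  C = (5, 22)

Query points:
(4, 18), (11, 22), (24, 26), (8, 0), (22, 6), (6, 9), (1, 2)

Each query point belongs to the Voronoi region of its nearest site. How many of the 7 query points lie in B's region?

(4, 18) — d² to each: A:74, B:26, C:17 → nearest is C
(11, 22) — d² to each: A:125, B:145, C:36 → nearest is C
(24, 26) — d² to each: A:450, B:610, C:377 → nearest is C
(8, 0) — d² to each: A:122, B:194, C:493 → nearest is A
(22, 6) — d² to each: A:194, B:410, C:545 → nearest is A
(6, 9) — d² to each: A:13, B:25, C:170 → nearest is A
(1, 2) — d² to each: A:145, B:125, C:416 → nearest is B
1 of the 7 points has B as nearest.

1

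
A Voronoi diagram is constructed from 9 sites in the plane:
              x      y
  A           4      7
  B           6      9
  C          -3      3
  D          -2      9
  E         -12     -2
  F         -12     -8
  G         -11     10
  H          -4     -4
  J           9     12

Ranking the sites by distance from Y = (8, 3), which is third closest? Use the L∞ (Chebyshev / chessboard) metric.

d(Y,A) = max(4, 4) = 4
d(Y,B) = max(2, 6) = 6
d(Y,C) = max(11, 0) = 11
d(Y,D) = max(10, 6) = 10
d(Y,E) = max(20, 5) = 20
d(Y,F) = max(20, 11) = 20
d(Y,G) = max(19, 7) = 19
d(Y,H) = max(12, 7) = 12
d(Y,J) = max(1, 9) = 9
Sorted ascending: A, B, J, D, … — the third-nearest is J.

J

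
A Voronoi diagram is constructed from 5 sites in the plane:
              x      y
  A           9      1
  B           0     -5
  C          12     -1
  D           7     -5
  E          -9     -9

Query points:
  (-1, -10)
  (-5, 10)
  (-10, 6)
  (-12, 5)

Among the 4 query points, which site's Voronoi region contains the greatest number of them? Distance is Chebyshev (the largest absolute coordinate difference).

B

(-1, -10) — d to each: A:11, B:5, C:13, D:8, E:8 → nearest is B
(-5, 10) — d to each: A:14, B:15, C:17, D:15, E:19 → nearest is A
(-10, 6) — d to each: A:19, B:11, C:22, D:17, E:15 → nearest is B
(-12, 5) — d to each: A:21, B:12, C:24, D:19, E:14 → nearest is B
Tally — A:1, B:3. B captures the most (3).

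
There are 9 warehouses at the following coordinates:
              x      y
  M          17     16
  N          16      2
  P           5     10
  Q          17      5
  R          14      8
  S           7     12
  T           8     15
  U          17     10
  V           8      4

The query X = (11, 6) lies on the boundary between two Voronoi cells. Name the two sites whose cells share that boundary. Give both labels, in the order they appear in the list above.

R and V

Squared distances from X to each site:
|XM|² = 36 + 100 = 136
|XN|² = 25 + 16 = 41
|XP|² = 36 + 16 = 52
|XQ|² = 36 + 1 = 37
|XR|² = 9 + 4 = 13
|XS|² = 16 + 36 = 52
|XT|² = 9 + 81 = 90
|XU|² = 36 + 16 = 52
|XV|² = 9 + 4 = 13
X is equidistant from R and V (both at squared distance 13), and every other site is strictly farther — so X lies on the R–V Voronoi edge.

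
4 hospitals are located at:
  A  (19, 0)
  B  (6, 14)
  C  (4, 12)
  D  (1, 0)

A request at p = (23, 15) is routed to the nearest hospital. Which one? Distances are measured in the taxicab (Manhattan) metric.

d(p,A) = |23−19| + |15−0| = 4 + 15 = 19
d(p,B) = |23−6| + |15−14| = 17 + 1 = 18
d(p,C) = |23−4| + |15−12| = 19 + 3 = 22
d(p,D) = |23−1| + |15−0| = 22 + 15 = 37
B is nearest.

B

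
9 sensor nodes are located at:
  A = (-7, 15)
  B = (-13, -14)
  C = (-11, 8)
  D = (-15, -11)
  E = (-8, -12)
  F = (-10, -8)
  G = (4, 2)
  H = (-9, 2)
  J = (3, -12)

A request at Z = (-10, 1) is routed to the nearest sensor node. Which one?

Since √ is increasing, it suffices to compare squared distances:
|ZA|² = 9 + 196 = 205
|ZB|² = 9 + 225 = 234
|ZC|² = 1 + 49 = 50
|ZD|² = 25 + 144 = 169
|ZE|² = 4 + 169 = 173
|ZF|² = 0 + 81 = 81
|ZG|² = 196 + 1 = 197
|ZH|² = 1 + 1 = 2
|ZJ|² = 169 + 169 = 338
H is nearest.

H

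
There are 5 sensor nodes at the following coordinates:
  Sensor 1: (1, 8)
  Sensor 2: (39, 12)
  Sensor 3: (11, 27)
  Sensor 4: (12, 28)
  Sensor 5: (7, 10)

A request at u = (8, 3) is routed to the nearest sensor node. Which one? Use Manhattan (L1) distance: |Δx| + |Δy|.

Sensor 5

d(u, Sensor 1) = |8−1| + |3−8| = 7 + 5 = 12
d(u, Sensor 2) = |8−39| + |3−12| = 31 + 9 = 40
d(u, Sensor 3) = |8−11| + |3−27| = 3 + 24 = 27
d(u, Sensor 4) = |8−12| + |3−28| = 4 + 25 = 29
d(u, Sensor 5) = |8−7| + |3−10| = 1 + 7 = 8
Sensor 5 is nearest.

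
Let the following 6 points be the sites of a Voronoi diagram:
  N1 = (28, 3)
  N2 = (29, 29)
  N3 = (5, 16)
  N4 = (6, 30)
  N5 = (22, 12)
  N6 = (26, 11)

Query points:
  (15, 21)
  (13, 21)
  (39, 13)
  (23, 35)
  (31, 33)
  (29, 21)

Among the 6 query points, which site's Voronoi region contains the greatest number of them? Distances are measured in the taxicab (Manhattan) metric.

N2

(15, 21) — d to each: N1:31, N2:22, N3:15, N4:18, N5:16, N6:21 → nearest is N3
(13, 21) — d to each: N1:33, N2:24, N3:13, N4:16, N5:18, N6:23 → nearest is N3
(39, 13) — d to each: N1:21, N2:26, N3:37, N4:50, N5:18, N6:15 → nearest is N6
(23, 35) — d to each: N1:37, N2:12, N3:37, N4:22, N5:24, N6:27 → nearest is N2
(31, 33) — d to each: N1:33, N2:6, N3:43, N4:28, N5:30, N6:27 → nearest is N2
(29, 21) — d to each: N1:19, N2:8, N3:29, N4:32, N5:16, N6:13 → nearest is N2
Tally — N2:3, N3:2, N6:1. N2 captures the most (3).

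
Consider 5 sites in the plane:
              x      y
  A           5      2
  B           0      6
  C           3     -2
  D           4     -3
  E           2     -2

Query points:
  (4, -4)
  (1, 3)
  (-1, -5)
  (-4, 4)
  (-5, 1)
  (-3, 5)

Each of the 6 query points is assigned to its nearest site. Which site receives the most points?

(4, -4) — d² to each: A:37, B:116, C:5, D:1, E:8 → nearest is D
(1, 3) — d² to each: A:17, B:10, C:29, D:45, E:26 → nearest is B
(-1, -5) — d² to each: A:85, B:122, C:25, D:29, E:18 → nearest is E
(-4, 4) — d² to each: A:85, B:20, C:85, D:113, E:72 → nearest is B
(-5, 1) — d² to each: A:101, B:50, C:73, D:97, E:58 → nearest is B
(-3, 5) — d² to each: A:73, B:10, C:85, D:113, E:74 → nearest is B
Tally — B:4, D:1, E:1. B captures the most (4).

B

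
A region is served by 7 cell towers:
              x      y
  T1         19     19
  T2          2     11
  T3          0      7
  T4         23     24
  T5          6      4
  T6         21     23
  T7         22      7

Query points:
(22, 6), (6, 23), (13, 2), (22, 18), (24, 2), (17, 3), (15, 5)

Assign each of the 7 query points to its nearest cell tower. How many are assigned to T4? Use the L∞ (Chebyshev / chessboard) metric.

(22, 6) — d to each: T1:13, T2:20, T3:22, T4:18, T5:16, T6:17, T7:1 → nearest is T7
(6, 23) — d to each: T1:13, T2:12, T3:16, T4:17, T5:19, T6:15, T7:16 → nearest is T2
(13, 2) — d to each: T1:17, T2:11, T3:13, T4:22, T5:7, T6:21, T7:9 → nearest is T5
(22, 18) — d to each: T1:3, T2:20, T3:22, T4:6, T5:16, T6:5, T7:11 → nearest is T1
(24, 2) — d to each: T1:17, T2:22, T3:24, T4:22, T5:18, T6:21, T7:5 → nearest is T7
(17, 3) — d to each: T1:16, T2:15, T3:17, T4:21, T5:11, T6:20, T7:5 → nearest is T7
(15, 5) — d to each: T1:14, T2:13, T3:15, T4:19, T5:9, T6:18, T7:7 → nearest is T7
0 of the 7 points have T4 as nearest.

0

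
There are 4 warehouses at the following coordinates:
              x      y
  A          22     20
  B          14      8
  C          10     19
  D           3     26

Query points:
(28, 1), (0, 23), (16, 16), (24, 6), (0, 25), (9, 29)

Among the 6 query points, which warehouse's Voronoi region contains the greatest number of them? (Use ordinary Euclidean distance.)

(28, 1) — d² to each: A:397, B:245, C:648, D:1250 → nearest is B
(0, 23) — d² to each: A:493, B:421, C:116, D:18 → nearest is D
(16, 16) — d² to each: A:52, B:68, C:45, D:269 → nearest is C
(24, 6) — d² to each: A:200, B:104, C:365, D:841 → nearest is B
(0, 25) — d² to each: A:509, B:485, C:136, D:10 → nearest is D
(9, 29) — d² to each: A:250, B:466, C:101, D:45 → nearest is D
Tally — B:2, C:1, D:3. D captures the most (3).

D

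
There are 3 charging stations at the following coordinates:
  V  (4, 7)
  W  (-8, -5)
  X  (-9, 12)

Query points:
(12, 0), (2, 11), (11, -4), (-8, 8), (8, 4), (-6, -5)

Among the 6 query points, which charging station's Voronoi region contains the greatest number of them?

V

(12, 0) — d² to each: V:113, W:425, X:585 → nearest is V
(2, 11) — d² to each: V:20, W:356, X:122 → nearest is V
(11, -4) — d² to each: V:170, W:362, X:656 → nearest is V
(-8, 8) — d² to each: V:145, W:169, X:17 → nearest is X
(8, 4) — d² to each: V:25, W:337, X:353 → nearest is V
(-6, -5) — d² to each: V:244, W:4, X:298 → nearest is W
Tally — V:4, W:1, X:1. V captures the most (4).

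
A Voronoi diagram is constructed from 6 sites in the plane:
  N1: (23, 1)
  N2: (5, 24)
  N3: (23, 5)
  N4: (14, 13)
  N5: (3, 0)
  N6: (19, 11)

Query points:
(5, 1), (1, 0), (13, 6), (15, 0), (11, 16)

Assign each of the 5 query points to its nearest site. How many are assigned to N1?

(5, 1) — d² to each: N1:324, N2:529, N3:340, N4:225, N5:5, N6:296 → nearest is N5
(1, 0) — d² to each: N1:485, N2:592, N3:509, N4:338, N5:4, N6:445 → nearest is N5
(13, 6) — d² to each: N1:125, N2:388, N3:101, N4:50, N5:136, N6:61 → nearest is N4
(15, 0) — d² to each: N1:65, N2:676, N3:89, N4:170, N5:144, N6:137 → nearest is N1
(11, 16) — d² to each: N1:369, N2:100, N3:265, N4:18, N5:320, N6:89 → nearest is N4
1 of the 5 points has N1 as nearest.

1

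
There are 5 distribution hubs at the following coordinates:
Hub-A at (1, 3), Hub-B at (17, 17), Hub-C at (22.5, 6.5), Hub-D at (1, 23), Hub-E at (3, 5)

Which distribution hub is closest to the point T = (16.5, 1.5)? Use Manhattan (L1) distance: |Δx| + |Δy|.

d(T, Hub-A) = |16.5−1| + |1.5−3| = 15.5 + 1.5 = 17
d(T, Hub-B) = |16.5−17| + |1.5−17| = 0.5 + 15.5 = 16
d(T, Hub-C) = |16.5−22.5| + |1.5−6.5| = 6 + 5 = 11
d(T, Hub-D) = |16.5−1| + |1.5−23| = 15.5 + 21.5 = 37
d(T, Hub-E) = |16.5−3| + |1.5−5| = 13.5 + 3.5 = 17
The smallest is to Hub-C, so T lies in the Voronoi region of Hub-C.

Hub-C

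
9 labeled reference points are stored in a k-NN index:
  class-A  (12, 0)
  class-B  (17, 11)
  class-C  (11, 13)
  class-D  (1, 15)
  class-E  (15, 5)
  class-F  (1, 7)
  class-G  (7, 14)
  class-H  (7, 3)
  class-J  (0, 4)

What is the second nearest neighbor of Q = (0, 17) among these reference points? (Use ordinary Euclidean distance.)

Compare squared distances (the ordering matches that of the actual distances):
d²(Q, class-A) = 144 + 289 = 433
d²(Q, class-B) = 289 + 36 = 325
d²(Q, class-C) = 121 + 16 = 137
d²(Q, class-D) = 1 + 4 = 5
d²(Q, class-E) = 225 + 144 = 369
d²(Q, class-F) = 1 + 100 = 101
d²(Q, class-G) = 49 + 9 = 58
d²(Q, class-H) = 49 + 196 = 245
d²(Q, class-J) = 0 + 169 = 169
Sorted ascending: class-D, class-G, class-F, … — the second-nearest is class-G.

class-G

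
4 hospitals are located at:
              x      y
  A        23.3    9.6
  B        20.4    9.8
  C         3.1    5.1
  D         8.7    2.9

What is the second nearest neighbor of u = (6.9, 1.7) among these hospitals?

Compare squared distances (the ordering matches that of the actual distances):
|uA|² = (6.9−23.3)² + (1.7−9.6)² = 268.96 + 62.41 = 331.37
|uB|² = (6.9−20.4)² + (1.7−9.8)² = 182.25 + 65.61 = 247.86
|uC|² = (6.9−3.1)² + (1.7−5.1)² = 14.44 + 11.56 = 26
|uD|² = (6.9−8.7)² + (1.7−2.9)² = 3.24 + 1.44 = 4.68
Sorted ascending: D, C, B, … — the second-nearest is C.

C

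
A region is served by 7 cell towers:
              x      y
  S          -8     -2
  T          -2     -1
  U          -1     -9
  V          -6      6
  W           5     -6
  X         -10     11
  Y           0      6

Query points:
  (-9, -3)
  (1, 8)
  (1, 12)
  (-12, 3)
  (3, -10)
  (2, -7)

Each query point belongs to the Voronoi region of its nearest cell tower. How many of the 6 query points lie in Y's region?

(-9, -3) — d² to each: S:2, T:53, U:100, V:90, W:205, X:197, Y:162 → nearest is S
(1, 8) — d² to each: S:181, T:90, U:293, V:53, W:212, X:130, Y:5 → nearest is Y
(1, 12) — d² to each: S:277, T:178, U:445, V:85, W:340, X:122, Y:37 → nearest is Y
(-12, 3) — d² to each: S:41, T:116, U:265, V:45, W:370, X:68, Y:153 → nearest is S
(3, -10) — d² to each: S:185, T:106, U:17, V:337, W:20, X:610, Y:265 → nearest is U
(2, -7) — d² to each: S:125, T:52, U:13, V:233, W:10, X:468, Y:173 → nearest is W
2 of the 6 points have Y as nearest.

2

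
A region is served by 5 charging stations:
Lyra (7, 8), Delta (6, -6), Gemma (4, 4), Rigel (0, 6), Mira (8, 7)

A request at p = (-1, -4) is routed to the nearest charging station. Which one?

Squared Euclidean distances:
d²(p, Lyra) = (-1−7)² + (-4−8)² = 64 + 144 = 208
d²(p, Delta) = (-1−6)² + (-4−(-6))² = 49 + 4 = 53
d²(p, Gemma) = (-1−4)² + (-4−4)² = 25 + 64 = 89
d²(p, Rigel) = (-1−0)² + (-4−6)² = 1 + 100 = 101
d²(p, Mira) = (-1−8)² + (-4−7)² = 81 + 121 = 202
Delta is nearest.

Delta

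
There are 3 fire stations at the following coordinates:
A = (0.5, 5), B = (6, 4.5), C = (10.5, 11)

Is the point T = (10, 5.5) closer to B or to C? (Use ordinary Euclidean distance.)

Compare squared distances:
|TB|² = (10−6)² + (5.5−4.5)² = 16 + 1 = 17
|TC|² = (10−10.5)² + (5.5−11)² = 0.25 + 30.25 = 30.5
17 < 30.5, so B is closer.

B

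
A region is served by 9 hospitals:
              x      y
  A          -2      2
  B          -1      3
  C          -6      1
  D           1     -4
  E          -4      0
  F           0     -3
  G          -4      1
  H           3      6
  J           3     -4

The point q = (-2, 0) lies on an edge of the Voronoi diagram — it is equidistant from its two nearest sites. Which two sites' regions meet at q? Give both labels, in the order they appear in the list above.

Squared distances from q to each site:
|qA|² = (-2−(-2))² + (0−2)² = 0 + 4 = 4
|qB|² = (-2−(-1))² + (0−3)² = 1 + 9 = 10
|qC|² = (-2−(-6))² + (0−1)² = 16 + 1 = 17
|qD|² = (-2−1)² + (0−(-4))² = 9 + 16 = 25
|qE|² = (-2−(-4))² + (0−0)² = 4 + 0 = 4
|qF|² = (-2−0)² + (0−(-3))² = 4 + 9 = 13
|qG|² = (-2−(-4))² + (0−1)² = 4 + 1 = 5
|qH|² = (-2−3)² + (0−6)² = 25 + 36 = 61
|qJ|² = (-2−3)² + (0−(-4))² = 25 + 16 = 41
q is equidistant from A and E (both at squared distance 4), and every other site is strictly farther — so q lies on the A–E Voronoi edge.

A and E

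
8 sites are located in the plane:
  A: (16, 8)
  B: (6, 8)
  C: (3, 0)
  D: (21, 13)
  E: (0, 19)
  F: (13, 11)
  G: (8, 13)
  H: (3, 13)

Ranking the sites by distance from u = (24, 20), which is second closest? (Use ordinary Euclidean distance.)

F

Since √ is increasing, it suffices to compare squared distances:
|uA|² = 64 + 144 = 208
|uB|² = 324 + 144 = 468
|uC|² = 441 + 400 = 841
|uD|² = 9 + 49 = 58
|uE|² = 576 + 1 = 577
|uF|² = 121 + 81 = 202
|uG|² = 256 + 49 = 305
|uH|² = 441 + 49 = 490
Sorted ascending: D, F, A, … — the second-nearest is F.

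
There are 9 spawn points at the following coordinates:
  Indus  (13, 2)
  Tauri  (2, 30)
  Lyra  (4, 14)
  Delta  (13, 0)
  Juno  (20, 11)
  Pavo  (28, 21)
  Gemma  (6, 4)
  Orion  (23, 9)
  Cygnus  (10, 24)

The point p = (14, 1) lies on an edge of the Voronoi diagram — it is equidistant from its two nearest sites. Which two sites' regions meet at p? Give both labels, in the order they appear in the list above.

Squared distances from p to each site:
d²(p, Indus) = (14−13)² + (1−2)² = 1 + 1 = 2
d²(p, Tauri) = (14−2)² + (1−30)² = 144 + 841 = 985
d²(p, Lyra) = (14−4)² + (1−14)² = 100 + 169 = 269
d²(p, Delta) = (14−13)² + (1−0)² = 1 + 1 = 2
d²(p, Juno) = (14−20)² + (1−11)² = 36 + 100 = 136
d²(p, Pavo) = (14−28)² + (1−21)² = 196 + 400 = 596
d²(p, Gemma) = (14−6)² + (1−4)² = 64 + 9 = 73
d²(p, Orion) = (14−23)² + (1−9)² = 81 + 64 = 145
d²(p, Cygnus) = (14−10)² + (1−24)² = 16 + 529 = 545
p is equidistant from Indus and Delta (both at squared distance 2), and every other site is strictly farther — so p lies on the Indus–Delta Voronoi edge.

Indus and Delta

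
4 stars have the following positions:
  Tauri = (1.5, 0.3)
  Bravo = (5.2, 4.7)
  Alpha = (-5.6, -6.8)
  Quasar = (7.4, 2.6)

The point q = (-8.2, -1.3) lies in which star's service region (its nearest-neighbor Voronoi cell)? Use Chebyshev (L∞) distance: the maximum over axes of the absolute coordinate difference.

d(q, Tauri) = max(9.7, 1.6) = 9.7
d(q, Bravo) = max(13.4, 6) = 13.4
d(q, Alpha) = max(2.6, 5.5) = 5.5
d(q, Quasar) = max(15.6, 3.9) = 15.6
The smallest is to Alpha, so q lies in the Voronoi region of Alpha.

Alpha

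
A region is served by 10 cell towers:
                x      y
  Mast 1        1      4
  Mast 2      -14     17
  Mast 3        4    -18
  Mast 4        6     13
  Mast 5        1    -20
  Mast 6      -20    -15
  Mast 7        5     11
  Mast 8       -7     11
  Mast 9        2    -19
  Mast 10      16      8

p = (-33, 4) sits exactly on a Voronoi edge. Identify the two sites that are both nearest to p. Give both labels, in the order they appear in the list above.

Mast 2 and Mast 6

Squared distances from p to each site:
d²(p, Mast 1) = 1156 + 0 = 1156
d²(p, Mast 2) = 361 + 169 = 530
d²(p, Mast 3) = 1369 + 484 = 1853
d²(p, Mast 4) = 1521 + 81 = 1602
d²(p, Mast 5) = 1156 + 576 = 1732
d²(p, Mast 6) = 169 + 361 = 530
d²(p, Mast 7) = 1444 + 49 = 1493
d²(p, Mast 8) = 676 + 49 = 725
d²(p, Mast 9) = 1225 + 529 = 1754
d²(p, Mast 10) = 2401 + 16 = 2417
p is equidistant from Mast 2 and Mast 6 (both at squared distance 530), and every other site is strictly farther — so p lies on the Mast 2–Mast 6 Voronoi edge.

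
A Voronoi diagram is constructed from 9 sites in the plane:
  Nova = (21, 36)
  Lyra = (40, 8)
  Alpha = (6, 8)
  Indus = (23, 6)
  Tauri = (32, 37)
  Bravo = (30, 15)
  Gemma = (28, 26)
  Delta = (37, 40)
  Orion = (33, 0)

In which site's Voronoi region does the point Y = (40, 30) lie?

Delta

Squared Euclidean distances:
d²(Y, Nova) = (40−21)² + (30−36)² = 361 + 36 = 397
d²(Y, Lyra) = (40−40)² + (30−8)² = 0 + 484 = 484
d²(Y, Alpha) = (40−6)² + (30−8)² = 1156 + 484 = 1640
d²(Y, Indus) = (40−23)² + (30−6)² = 289 + 576 = 865
d²(Y, Tauri) = (40−32)² + (30−37)² = 64 + 49 = 113
d²(Y, Bravo) = (40−30)² + (30−15)² = 100 + 225 = 325
d²(Y, Gemma) = (40−28)² + (30−26)² = 144 + 16 = 160
d²(Y, Delta) = (40−37)² + (30−40)² = 9 + 100 = 109
d²(Y, Orion) = (40−33)² + (30−0)² = 49 + 900 = 949
Minimum is at Delta.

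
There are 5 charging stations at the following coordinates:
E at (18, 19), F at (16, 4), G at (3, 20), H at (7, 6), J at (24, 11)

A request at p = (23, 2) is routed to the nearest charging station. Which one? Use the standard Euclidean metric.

Compare squared distances (the ordering matches that of the actual distances):
|pE|² = (23−18)² + (2−19)² = 25 + 289 = 314
|pF|² = (23−16)² + (2−4)² = 49 + 4 = 53
|pG|² = (23−3)² + (2−20)² = 400 + 324 = 724
|pH|² = (23−7)² + (2−6)² = 256 + 16 = 272
|pJ|² = (23−24)² + (2−11)² = 1 + 81 = 82
Minimum is at F.

F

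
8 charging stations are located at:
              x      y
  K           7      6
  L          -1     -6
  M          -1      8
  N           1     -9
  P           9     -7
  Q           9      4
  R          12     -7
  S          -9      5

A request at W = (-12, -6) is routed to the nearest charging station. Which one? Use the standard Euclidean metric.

Since √ is increasing, it suffices to compare squared distances:
|WK|² = (-12−7)² + (-6−6)² = 361 + 144 = 505
|WL|² = (-12−(-1))² + (-6−(-6))² = 121 + 0 = 121
|WM|² = (-12−(-1))² + (-6−8)² = 121 + 196 = 317
|WN|² = (-12−1)² + (-6−(-9))² = 169 + 9 = 178
|WP|² = (-12−9)² + (-6−(-7))² = 441 + 1 = 442
|WQ|² = (-12−9)² + (-6−4)² = 441 + 100 = 541
|WR|² = (-12−12)² + (-6−(-7))² = 576 + 1 = 577
|WS|² = (-12−(-9))² + (-6−5)² = 9 + 121 = 130
Minimum is at L.

L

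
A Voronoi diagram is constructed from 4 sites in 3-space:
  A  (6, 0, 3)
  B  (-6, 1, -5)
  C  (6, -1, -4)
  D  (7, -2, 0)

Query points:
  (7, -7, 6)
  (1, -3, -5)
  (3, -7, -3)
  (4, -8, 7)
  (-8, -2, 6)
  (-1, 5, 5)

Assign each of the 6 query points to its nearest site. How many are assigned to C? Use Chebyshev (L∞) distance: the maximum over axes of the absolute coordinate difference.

1

(7, -7, 6) — d to each: A:7, B:13, C:10, D:6 → nearest is D
(1, -3, -5) — d to each: A:8, B:7, C:5, D:6 → nearest is C
(3, -7, -3) — d to each: A:7, B:9, C:6, D:5 → nearest is D
(4, -8, 7) — d to each: A:8, B:12, C:11, D:7 → nearest is D
(-8, -2, 6) — d to each: A:14, B:11, C:14, D:15 → nearest is B
(-1, 5, 5) — d to each: A:7, B:10, C:9, D:8 → nearest is A
1 of the 6 points has C as nearest.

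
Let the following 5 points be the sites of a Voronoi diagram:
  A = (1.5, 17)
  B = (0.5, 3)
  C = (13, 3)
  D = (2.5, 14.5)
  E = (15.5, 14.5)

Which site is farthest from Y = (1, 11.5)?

Compare squared distances (the ordering matches that of the actual distances):
|YA|² = (1−1.5)² + (11.5−17)² = 0.25 + 30.25 = 30.5
|YB|² = (1−0.5)² + (11.5−3)² = 0.25 + 72.25 = 72.5
|YC|² = (1−13)² + (11.5−3)² = 144 + 72.25 = 216.25
|YD|² = (1−2.5)² + (11.5−14.5)² = 2.25 + 9 = 11.25
|YE|² = (1−15.5)² + (11.5−14.5)² = 210.25 + 9 = 219.25
The largest is to E.

E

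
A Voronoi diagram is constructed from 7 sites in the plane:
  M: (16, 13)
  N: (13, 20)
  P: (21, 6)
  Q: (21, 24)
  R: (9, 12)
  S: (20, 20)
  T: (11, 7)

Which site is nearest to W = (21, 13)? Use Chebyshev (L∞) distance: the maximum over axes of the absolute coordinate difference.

d(W,M) = max(5, 0) = 5
d(W,N) = max(8, 7) = 8
d(W,P) = max(0, 7) = 7
d(W,Q) = max(0, 11) = 11
d(W,R) = max(12, 1) = 12
d(W,S) = max(1, 7) = 7
d(W,T) = max(10, 6) = 10
Minimum is at M.

M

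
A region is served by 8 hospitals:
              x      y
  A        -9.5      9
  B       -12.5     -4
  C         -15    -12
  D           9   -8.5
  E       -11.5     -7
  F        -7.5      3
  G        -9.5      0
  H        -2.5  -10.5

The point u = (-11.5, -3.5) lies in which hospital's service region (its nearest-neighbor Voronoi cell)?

B

Squared Euclidean distances:
|uA|² = 4 + 156.25 = 160.25
|uB|² = 1 + 0.25 = 1.25
|uC|² = 12.25 + 72.25 = 84.5
|uD|² = 420.25 + 25 = 445.25
|uE|² = 0 + 12.25 = 12.25
|uF|² = 16 + 42.25 = 58.25
|uG|² = 4 + 12.25 = 16.25
|uH|² = 81 + 49 = 130
Minimum is at B.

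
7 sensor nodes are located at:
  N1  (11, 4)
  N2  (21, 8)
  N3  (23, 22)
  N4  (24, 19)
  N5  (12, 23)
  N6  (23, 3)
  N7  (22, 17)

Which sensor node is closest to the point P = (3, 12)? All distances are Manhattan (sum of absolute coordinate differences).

N1

d(P,N1) = 8 + 8 = 16
d(P,N2) = 18 + 4 = 22
d(P,N3) = 20 + 10 = 30
d(P,N4) = 21 + 7 = 28
d(P,N5) = 9 + 11 = 20
d(P,N6) = 20 + 9 = 29
d(P,N7) = 19 + 5 = 24
Minimum is at N1.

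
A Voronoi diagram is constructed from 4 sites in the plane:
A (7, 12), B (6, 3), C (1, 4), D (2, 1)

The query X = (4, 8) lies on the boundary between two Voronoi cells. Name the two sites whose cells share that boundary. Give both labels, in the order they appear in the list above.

A and C

Squared distances from X to each site:
|XA|² = 9 + 16 = 25
|XB|² = 4 + 25 = 29
|XC|² = 9 + 16 = 25
|XD|² = 4 + 49 = 53
X is equidistant from A and C (both at squared distance 25), and every other site is strictly farther — so X lies on the A–C Voronoi edge.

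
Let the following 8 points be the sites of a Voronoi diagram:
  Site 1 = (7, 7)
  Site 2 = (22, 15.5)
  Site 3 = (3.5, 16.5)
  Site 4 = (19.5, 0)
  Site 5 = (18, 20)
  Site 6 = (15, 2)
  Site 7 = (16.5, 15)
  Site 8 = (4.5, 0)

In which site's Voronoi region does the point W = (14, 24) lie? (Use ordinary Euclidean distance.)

Site 5

Squared Euclidean distances:
d²(W, Site 1) = 49 + 289 = 338
d²(W, Site 2) = 64 + 72.25 = 136.25
d²(W, Site 3) = 110.25 + 56.25 = 166.5
d²(W, Site 4) = 30.25 + 576 = 606.25
d²(W, Site 5) = 16 + 16 = 32
d²(W, Site 6) = 1 + 484 = 485
d²(W, Site 7) = 6.25 + 81 = 87.25
d²(W, Site 8) = 90.25 + 576 = 666.25
The smallest is to Site 5, so W lies in the Voronoi region of Site 5.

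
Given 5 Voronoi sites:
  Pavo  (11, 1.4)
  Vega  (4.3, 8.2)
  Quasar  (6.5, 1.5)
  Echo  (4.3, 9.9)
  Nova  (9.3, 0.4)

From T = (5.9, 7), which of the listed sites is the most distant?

Since √ is increasing, it suffices to compare squared distances:
d²(T, Pavo) = (5.9−11)² + (7−1.4)² = 26.01 + 31.36 = 57.37
d²(T, Vega) = (5.9−4.3)² + (7−8.2)² = 2.56 + 1.44 = 4
d²(T, Quasar) = (5.9−6.5)² + (7−1.5)² = 0.36 + 30.25 = 30.61
d²(T, Echo) = (5.9−4.3)² + (7−9.9)² = 2.56 + 8.41 = 10.97
d²(T, Nova) = (5.9−9.3)² + (7−0.4)² = 11.56 + 43.56 = 55.12
The largest is to Pavo.

Pavo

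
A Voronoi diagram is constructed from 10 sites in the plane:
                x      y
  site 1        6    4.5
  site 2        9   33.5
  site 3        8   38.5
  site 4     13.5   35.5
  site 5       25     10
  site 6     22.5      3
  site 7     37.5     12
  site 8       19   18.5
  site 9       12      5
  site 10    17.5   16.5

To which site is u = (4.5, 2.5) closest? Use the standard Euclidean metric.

site 1

Since √ is increasing, it suffices to compare squared distances:
d²(u, site 1) = (4.5−6)² + (2.5−4.5)² = 2.25 + 4 = 6.25
d²(u, site 2) = (4.5−9)² + (2.5−33.5)² = 20.25 + 961 = 981.25
d²(u, site 3) = (4.5−8)² + (2.5−38.5)² = 12.25 + 1296 = 1308.25
d²(u, site 4) = (4.5−13.5)² + (2.5−35.5)² = 81 + 1089 = 1170
d²(u, site 5) = (4.5−25)² + (2.5−10)² = 420.25 + 56.25 = 476.5
d²(u, site 6) = (4.5−22.5)² + (2.5−3)² = 324 + 0.25 = 324.25
d²(u, site 7) = (4.5−37.5)² + (2.5−12)² = 1089 + 90.25 = 1179.25
d²(u, site 8) = (4.5−19)² + (2.5−18.5)² = 210.25 + 256 = 466.25
d²(u, site 9) = (4.5−12)² + (2.5−5)² = 56.25 + 6.25 = 62.5
d²(u, site 10) = (4.5−17.5)² + (2.5−16.5)² = 169 + 196 = 365
Minimum is at site 1.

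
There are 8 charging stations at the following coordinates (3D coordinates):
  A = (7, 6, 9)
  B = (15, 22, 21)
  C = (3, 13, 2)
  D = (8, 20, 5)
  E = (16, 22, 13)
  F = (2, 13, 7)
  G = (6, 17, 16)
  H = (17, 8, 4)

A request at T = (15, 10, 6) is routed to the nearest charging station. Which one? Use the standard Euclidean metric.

Squared Euclidean distances:
|TA|² = (15−7)² + (10−6)² + (6−9)² = 64 + 16 + 9 = 89
|TB|² = (15−15)² + (10−22)² + (6−21)² = 0 + 144 + 225 = 369
|TC|² = (15−3)² + (10−13)² + (6−2)² = 144 + 9 + 16 = 169
|TD|² = (15−8)² + (10−20)² + (6−5)² = 49 + 100 + 1 = 150
|TE|² = (15−16)² + (10−22)² + (6−13)² = 1 + 144 + 49 = 194
|TF|² = (15−2)² + (10−13)² + (6−7)² = 169 + 9 + 1 = 179
|TG|² = (15−6)² + (10−17)² + (6−16)² = 81 + 49 + 100 = 230
|TH|² = (15−17)² + (10−8)² + (6−4)² = 4 + 4 + 4 = 12
The smallest is to H, so T lies in the Voronoi region of H.

H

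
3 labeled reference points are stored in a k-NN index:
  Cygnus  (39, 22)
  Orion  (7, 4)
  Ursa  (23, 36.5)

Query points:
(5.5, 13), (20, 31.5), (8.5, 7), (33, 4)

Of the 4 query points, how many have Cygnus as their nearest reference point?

1

(5.5, 13) — d² to each: Cygnus:1203.25, Orion:83.25, Ursa:858.5 → nearest is Orion
(20, 31.5) — d² to each: Cygnus:451.25, Orion:925.25, Ursa:34 → nearest is Ursa
(8.5, 7) — d² to each: Cygnus:1155.25, Orion:11.25, Ursa:1080.5 → nearest is Orion
(33, 4) — d² to each: Cygnus:360, Orion:676, Ursa:1156.25 → nearest is Cygnus
1 of the 4 points has Cygnus as nearest.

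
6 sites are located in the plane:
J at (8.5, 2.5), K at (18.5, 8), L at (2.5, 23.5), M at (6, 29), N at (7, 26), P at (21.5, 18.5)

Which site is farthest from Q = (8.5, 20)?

Since √ is increasing, it suffices to compare squared distances:
|QJ|² = (8.5−8.5)² + (20−2.5)² = 0 + 306.25 = 306.25
|QK|² = (8.5−18.5)² + (20−8)² = 100 + 144 = 244
|QL|² = (8.5−2.5)² + (20−23.5)² = 36 + 12.25 = 48.25
|QM|² = (8.5−6)² + (20−29)² = 6.25 + 81 = 87.25
|QN|² = (8.5−7)² + (20−26)² = 2.25 + 36 = 38.25
|QP|² = (8.5−21.5)² + (20−18.5)² = 169 + 2.25 = 171.25
The largest is to J.

J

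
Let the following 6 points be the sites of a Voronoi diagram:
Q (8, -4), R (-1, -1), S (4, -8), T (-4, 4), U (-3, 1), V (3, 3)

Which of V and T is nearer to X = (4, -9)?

V

Compare squared distances:
|XV|² = (4−3)² + (-9−3)² = 1 + 144 = 145
|XT|² = (4−(-4))² + (-9−4)² = 64 + 169 = 233
145 < 233, so V is closer.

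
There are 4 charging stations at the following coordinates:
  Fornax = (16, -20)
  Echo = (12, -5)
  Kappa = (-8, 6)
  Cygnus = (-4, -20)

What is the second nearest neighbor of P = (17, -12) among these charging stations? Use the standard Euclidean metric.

Echo

Compare squared distances (the ordering matches that of the actual distances):
d²(P, Fornax) = (17−16)² + (-12−(-20))² = 1 + 64 = 65
d²(P, Echo) = (17−12)² + (-12−(-5))² = 25 + 49 = 74
d²(P, Kappa) = (17−(-8))² + (-12−6)² = 625 + 324 = 949
d²(P, Cygnus) = (17−(-4))² + (-12−(-20))² = 441 + 64 = 505
Sorted ascending: Fornax, Echo, Cygnus, … — the second-nearest is Echo.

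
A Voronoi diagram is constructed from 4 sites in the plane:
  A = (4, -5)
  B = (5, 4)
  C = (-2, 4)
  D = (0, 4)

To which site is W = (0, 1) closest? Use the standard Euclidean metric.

Compare squared distances (the ordering matches that of the actual distances):
|WA|² = (0−4)² + (1−(-5))² = 16 + 36 = 52
|WB|² = (0−5)² + (1−4)² = 25 + 9 = 34
|WC|² = (0−(-2))² + (1−4)² = 4 + 9 = 13
|WD|² = (0−0)² + (1−4)² = 0 + 9 = 9
D is nearest.

D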